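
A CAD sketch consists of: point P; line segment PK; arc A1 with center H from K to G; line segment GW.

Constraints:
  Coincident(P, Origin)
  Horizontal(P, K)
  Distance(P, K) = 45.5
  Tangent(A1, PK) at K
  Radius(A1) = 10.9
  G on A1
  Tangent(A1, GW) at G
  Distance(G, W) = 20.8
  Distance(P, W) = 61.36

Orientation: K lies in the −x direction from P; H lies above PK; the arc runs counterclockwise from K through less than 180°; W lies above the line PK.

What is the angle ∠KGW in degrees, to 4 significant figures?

114.0°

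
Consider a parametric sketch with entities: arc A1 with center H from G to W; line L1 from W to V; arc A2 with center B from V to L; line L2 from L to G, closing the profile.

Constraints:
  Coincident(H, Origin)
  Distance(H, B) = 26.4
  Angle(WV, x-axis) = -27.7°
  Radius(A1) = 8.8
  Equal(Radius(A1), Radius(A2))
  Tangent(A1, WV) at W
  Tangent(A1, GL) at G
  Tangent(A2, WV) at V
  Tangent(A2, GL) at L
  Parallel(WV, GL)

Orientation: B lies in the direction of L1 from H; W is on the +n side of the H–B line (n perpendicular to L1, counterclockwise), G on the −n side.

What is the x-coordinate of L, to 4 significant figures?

19.28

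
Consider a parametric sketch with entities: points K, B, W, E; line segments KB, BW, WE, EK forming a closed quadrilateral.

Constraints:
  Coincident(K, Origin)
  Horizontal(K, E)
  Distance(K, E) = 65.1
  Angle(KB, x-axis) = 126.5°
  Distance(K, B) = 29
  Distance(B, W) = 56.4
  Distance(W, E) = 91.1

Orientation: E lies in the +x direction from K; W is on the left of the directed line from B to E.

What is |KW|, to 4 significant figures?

73.33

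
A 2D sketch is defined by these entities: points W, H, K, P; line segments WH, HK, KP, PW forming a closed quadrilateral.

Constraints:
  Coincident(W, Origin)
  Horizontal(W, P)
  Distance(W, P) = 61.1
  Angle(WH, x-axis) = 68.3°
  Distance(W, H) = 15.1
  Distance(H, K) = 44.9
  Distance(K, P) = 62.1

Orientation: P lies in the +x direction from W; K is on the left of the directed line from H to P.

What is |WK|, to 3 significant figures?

59.9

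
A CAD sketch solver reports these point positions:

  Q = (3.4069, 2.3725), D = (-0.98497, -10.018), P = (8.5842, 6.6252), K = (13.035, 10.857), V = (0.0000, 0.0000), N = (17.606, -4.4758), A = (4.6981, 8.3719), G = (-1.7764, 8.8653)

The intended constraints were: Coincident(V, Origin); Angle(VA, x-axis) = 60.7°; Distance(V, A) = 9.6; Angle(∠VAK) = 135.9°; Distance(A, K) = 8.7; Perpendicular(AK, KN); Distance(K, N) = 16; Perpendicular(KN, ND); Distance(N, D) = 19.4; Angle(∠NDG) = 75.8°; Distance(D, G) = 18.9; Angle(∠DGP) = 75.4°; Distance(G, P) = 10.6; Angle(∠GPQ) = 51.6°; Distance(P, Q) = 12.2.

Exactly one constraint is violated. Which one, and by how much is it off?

Distance(P, Q) = 12.2 — off by 5.50.

V = (0.00, 0.00) ✓; VA at 60.70° ✓; |VA| = 9.600 ✓; ∠VAK = 135.9° ✓; |AK| = 8.699 ✓; ∠(AK, KN) = 90.00° ✓; |KN| = 16.00 ✓; ∠(KN, ND) = 90.00° ✓; |ND| = 19.40 ✓; ∠NDG = 75.80° ✓; |DG| = 18.90 ✓; ∠DGP = 75.40° ✓; |GP| = 10.60 ✓; ∠GPQ = 51.60° ✓; |PQ| = 6.700 ✗.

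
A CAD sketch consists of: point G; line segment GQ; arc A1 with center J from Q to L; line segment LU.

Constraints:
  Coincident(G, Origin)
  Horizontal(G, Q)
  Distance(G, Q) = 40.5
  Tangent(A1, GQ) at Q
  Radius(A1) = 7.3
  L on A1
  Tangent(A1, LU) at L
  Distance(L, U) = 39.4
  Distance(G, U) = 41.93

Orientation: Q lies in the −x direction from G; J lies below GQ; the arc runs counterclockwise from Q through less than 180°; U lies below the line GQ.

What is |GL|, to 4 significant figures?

47.10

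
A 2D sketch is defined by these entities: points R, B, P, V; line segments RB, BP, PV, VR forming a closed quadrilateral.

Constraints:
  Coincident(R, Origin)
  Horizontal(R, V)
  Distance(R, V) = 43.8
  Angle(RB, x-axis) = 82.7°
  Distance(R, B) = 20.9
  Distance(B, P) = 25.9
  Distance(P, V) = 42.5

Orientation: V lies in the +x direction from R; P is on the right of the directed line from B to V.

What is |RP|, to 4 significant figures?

5.395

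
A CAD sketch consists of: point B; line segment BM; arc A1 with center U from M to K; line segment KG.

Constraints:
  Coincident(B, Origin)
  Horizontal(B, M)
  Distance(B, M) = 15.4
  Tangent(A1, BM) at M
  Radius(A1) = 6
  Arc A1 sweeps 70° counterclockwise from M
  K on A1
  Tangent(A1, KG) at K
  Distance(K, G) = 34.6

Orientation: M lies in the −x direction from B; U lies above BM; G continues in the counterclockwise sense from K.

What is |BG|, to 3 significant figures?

36.5

B is at the origin; B and M share the same y with |BM| = 15.4 and M on the −x side, so M = (-15.4, 0.00). Since A1 is tangent to BM there, UM ⟂ BM, so U = M + (0, 6) = (-15.4, 6.00). On A1, M sits at bearing -90° from U; a 70° counterclockwise sweep puts K at bearing -20°, so K = U + 6.0·(cos -20°, sin -20°) = (-9.76, 3.95). Since A1 is tangent to KG there, UK ⟂ KG, so KG runs along (−sin -20°, cos -20°); with |KG| = 34.6, G = (2.07, 36.5). Then |BG| = |G − B| = 36.5.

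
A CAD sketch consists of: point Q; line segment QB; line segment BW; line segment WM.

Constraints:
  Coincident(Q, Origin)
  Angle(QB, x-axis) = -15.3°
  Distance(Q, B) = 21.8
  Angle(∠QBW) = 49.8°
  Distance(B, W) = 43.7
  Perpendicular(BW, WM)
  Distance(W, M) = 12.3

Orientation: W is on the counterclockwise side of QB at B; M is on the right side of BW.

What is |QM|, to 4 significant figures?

41.42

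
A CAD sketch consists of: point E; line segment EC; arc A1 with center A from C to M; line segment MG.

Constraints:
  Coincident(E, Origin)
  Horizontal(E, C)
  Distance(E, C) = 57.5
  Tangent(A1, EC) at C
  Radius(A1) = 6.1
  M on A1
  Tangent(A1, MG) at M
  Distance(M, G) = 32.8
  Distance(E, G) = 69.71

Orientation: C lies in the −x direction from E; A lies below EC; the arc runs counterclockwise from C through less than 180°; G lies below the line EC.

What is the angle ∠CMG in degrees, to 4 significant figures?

129.7°

Checks: |AM| = 6.100 ✓; ∠(AM, MG) = 90.00° ✓; |MG| = 32.80 ✓; |EG| = 69.71 ✓.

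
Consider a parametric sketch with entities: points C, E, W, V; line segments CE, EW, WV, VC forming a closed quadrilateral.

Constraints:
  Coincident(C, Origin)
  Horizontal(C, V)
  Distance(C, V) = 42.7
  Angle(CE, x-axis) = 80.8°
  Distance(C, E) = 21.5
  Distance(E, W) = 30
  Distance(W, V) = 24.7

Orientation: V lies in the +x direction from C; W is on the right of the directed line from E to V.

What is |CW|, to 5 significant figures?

19.060

C is at the origin; CV is horizontal with |CV| = 42.7 and V in +x, so V = (42.7, 0). CE runs at 80.8° with |CE| = 21.5, so E = (3.4374, 21.223). W is determined by |EW| = 30.0 and |WV| = 24.7 together: it lies at the intersection of circle(E, 30.0) and circle(V, 24.7). With |EV| = 44.632, the foot of the radical line on EV is 25.564 from E and the perpendicular offset is √(30.0² − 25.564²) = 15.700. Taking the right-of-EV solution: W = (18.460, -4.7443).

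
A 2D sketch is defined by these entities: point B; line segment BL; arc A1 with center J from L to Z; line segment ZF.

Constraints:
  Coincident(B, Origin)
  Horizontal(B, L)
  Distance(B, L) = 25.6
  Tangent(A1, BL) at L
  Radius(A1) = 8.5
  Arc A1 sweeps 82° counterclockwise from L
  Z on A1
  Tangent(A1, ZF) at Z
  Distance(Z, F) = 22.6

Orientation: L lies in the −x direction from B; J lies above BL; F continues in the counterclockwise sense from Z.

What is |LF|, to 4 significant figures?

31.87

B is at the origin; B and L share the same y with |BL| = 25.6 and L on the −x side, so L = (-25.60, 0.000). A1 meets BL tangentially, so JL is at right angles to BL, so J = L + (0, 8.5) = (-25.60, 8.500). On A1, L sits at bearing -90° from J; an 82° counterclockwise sweep puts Z at bearing -8°, so Z = J + 8.5·(cos -8°, sin -8°) = (-17.18, 7.317). Tangency of A1 to ZF means the radius JZ is perpendicular to ZF, so ZF runs along (−sin -8°, cos -8°); with |ZF| = 22.6, F = (-14.04, 29.70). Then |LF| = |F − L| = 31.87.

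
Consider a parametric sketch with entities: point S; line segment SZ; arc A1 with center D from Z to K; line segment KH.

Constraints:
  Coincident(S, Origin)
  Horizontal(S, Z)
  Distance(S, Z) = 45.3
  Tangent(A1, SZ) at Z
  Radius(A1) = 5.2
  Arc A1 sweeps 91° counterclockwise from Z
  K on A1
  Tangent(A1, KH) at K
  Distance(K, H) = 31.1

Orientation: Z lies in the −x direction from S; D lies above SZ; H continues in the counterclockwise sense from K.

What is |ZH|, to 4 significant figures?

36.68

On A1, Z sits at bearing -90° from D; a 91° counterclockwise sweep puts K at bearing 1°, so K = D + 5.2·(cos 1°, sin 1°) = (-40.10, 5.291). The tangent condition forces DK to be normal to KH, so KH runs along (−sin 1°, cos 1°); with |KH| = 31.1, H = (-40.64, 36.39). Then |ZH| = |H − Z| = 36.68.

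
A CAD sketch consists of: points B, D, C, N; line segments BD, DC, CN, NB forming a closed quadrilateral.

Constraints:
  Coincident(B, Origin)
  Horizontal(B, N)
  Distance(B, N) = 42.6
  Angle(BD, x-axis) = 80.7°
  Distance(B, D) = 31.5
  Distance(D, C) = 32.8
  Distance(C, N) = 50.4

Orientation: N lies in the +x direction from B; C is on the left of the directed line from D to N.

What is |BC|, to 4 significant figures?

59.00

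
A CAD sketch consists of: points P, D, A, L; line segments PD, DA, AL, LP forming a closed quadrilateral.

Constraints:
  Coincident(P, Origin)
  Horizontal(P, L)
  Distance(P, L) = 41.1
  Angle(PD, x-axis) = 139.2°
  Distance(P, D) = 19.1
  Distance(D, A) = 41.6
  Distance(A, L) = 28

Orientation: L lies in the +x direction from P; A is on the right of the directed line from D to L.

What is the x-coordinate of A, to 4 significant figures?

17.17

Checks: PD at 139.2° ✓; |DA| = 41.60 ✓; |AL| = 28.00 ✓.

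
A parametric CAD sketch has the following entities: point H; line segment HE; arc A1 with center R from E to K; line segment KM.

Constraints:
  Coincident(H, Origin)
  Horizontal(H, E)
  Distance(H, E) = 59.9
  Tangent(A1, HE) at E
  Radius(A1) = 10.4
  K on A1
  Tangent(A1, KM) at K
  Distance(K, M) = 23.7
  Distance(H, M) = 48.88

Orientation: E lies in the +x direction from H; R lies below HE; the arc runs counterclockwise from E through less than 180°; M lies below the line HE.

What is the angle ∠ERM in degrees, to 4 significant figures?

131.2°

Checks: |RK| = 10.40 ✓; ∠(RK, KM) = 90.00° ✓; |KM| = 23.70 ✓; |HM| = 48.88 ✓.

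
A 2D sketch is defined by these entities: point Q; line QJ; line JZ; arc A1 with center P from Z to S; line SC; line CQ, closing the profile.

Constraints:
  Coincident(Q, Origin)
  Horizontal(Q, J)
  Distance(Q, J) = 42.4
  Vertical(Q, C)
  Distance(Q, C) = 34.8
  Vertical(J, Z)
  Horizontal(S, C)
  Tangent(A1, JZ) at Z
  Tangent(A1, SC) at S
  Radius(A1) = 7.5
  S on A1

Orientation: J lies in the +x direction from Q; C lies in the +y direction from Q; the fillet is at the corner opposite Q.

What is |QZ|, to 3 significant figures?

50.4

Q is at the origin; QJ is horizontal with |QJ| = 42.4 and J on the +x side, so J = (42.4, 0.00). Q and C share the same x with |QC| = 34.8 and C on the +y side, so C = (0.00, 34.8). The virtual corner opposite Q is at (42.4, 34.8). Tangency of A1 to JZ means the radius PZ is perpendicular to JZ and tangency of A1 to SC means the radius PS is perpendicular to SC, with radius 7.5, so the center P sits 7.5 in from both sides at P = (34.9, 27.3). That places the tangent points at Z = (42.4, 27.3) on JZ and S = (34.9, 34.8) on SC. Then |QZ| = |Z − Q| = 50.4.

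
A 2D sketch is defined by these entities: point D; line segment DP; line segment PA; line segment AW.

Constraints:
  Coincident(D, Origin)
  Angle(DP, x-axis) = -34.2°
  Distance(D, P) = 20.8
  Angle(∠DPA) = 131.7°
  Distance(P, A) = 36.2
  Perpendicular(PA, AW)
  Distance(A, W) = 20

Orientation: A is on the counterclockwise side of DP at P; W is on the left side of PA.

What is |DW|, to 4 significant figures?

50.24

D is at the origin; DP runs at -34.2° with length 20.8, so P = 20.8·(cos -34.2°, sin -34.2°) = (17.20, -11.69). ∠DPA = 131.7°, so PA runs at -34.2° + (180° − 131.7°) = 14.10° from the x-axis; with |PA| = 36.2, A = P + 36.2·(cos 14.10°, sin 14.10°) = (52.31, -2.872). PA is perpendicular to AW; with |AW| = 20.0 on the left of PA, W = A + 20.0·(-0.2436, 0.9699) = (47.44, 16.52). Then |DW| = |W − D| = 50.24.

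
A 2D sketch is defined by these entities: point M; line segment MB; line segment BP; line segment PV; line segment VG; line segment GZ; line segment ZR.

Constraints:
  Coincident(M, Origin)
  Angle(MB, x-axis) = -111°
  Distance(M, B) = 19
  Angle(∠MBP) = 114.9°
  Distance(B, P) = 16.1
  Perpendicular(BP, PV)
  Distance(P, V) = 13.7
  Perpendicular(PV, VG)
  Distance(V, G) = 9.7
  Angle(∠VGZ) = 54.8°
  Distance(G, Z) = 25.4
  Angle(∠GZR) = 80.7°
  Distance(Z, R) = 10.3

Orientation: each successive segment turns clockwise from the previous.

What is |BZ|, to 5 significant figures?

22.193

The perpendicularity gives VG at right angles to PV, so VG runs at 3.9000°; with |VG| = 9.7, G = (-14.126, -4.5051). ∠VGZ = 54.8° gives GZ at -121.30° from the x-axis; with |GZ| = 25.4, Z = (-27.322, -26.208). Then |BZ| = |Z − B| = 22.193.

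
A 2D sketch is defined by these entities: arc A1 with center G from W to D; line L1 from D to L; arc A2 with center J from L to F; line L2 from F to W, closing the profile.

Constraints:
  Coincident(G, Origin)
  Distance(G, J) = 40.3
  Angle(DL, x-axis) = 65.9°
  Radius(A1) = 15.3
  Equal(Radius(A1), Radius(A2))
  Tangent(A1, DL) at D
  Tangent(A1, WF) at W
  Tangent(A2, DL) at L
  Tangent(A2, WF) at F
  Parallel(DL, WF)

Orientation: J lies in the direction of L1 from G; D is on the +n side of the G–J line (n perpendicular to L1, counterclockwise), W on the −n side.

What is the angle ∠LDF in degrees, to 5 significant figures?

37.210°

The slot axis is L1's direction at 65.9°, so u = (cos 65.9°, sin 65.9°) = (0.40833, 0.91283) and n = (−sin 65.9°, cos 65.9°) = (-0.91283, 0.40833). G is at the origin and J lies 40.3 along u from G, so J = 40.3·u = (16.456, 36.787). Tangency of A1 to both parallel lines with radius 15.3 puts D and W at G ± 15.3·n: D = (-13.966, 6.2475), W = (13.966, -6.2475). Equal radii place L and F the same way about J: L = J + 15.3·n = (2.4894, 43.035), F = J − 15.3·n = (30.422, 30.540). Then cos ∠LDF = DL·DF / (|DL||DF|), giving 37.210°.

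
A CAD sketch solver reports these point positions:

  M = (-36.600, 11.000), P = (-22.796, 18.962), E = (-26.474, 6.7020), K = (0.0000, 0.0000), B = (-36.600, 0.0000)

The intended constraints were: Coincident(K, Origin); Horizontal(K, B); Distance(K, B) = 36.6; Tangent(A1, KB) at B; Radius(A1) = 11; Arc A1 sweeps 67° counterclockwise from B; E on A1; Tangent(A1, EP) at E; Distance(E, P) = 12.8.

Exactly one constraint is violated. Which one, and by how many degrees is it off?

Tangent(A1, EP) at E — off by 6.30°.

K = (0.00, 0.00) ✓; K.y = 0.00, B.y = 0.00 ✓; |KB| = 36.60 ✓; ∠(MB, BK) = 90.00° ✓; |MB| = 11.00 ✓; bearing(M→E) − bearing(M→B) = 67.00° ✓; |ME| = 11.00 ✓; ∠(ME, EP) = 83.70° ✗; |EP| = 12.80 ✓.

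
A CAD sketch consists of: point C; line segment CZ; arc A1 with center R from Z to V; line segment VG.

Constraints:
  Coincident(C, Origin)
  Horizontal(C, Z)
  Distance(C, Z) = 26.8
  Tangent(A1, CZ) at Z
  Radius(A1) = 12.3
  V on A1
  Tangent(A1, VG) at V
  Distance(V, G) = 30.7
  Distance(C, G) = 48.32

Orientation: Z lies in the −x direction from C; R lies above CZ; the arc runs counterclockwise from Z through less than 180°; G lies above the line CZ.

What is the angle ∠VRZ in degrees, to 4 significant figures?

98.16°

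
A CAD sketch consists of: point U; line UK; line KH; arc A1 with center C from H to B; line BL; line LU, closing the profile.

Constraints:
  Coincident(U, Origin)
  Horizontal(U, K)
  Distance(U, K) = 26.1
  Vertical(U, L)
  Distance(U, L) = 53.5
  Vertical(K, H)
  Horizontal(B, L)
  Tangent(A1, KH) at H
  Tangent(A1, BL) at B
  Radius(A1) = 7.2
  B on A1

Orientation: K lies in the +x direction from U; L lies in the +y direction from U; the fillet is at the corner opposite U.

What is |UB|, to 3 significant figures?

56.7

The virtual corner opposite U is at (26.1, 53.5). A1 meets KH tangentially, so CH is at right angles to KH and A1 meets BL tangentially, so CB is at right angles to BL, with radius 7.2, so the center C sits 7.2 in from both sides at C = (18.9, 46.3). That places the tangent points at H = (26.1, 46.3) on KH and B = (18.9, 53.5) on BL. Then |UB| = |B − U| = 56.7.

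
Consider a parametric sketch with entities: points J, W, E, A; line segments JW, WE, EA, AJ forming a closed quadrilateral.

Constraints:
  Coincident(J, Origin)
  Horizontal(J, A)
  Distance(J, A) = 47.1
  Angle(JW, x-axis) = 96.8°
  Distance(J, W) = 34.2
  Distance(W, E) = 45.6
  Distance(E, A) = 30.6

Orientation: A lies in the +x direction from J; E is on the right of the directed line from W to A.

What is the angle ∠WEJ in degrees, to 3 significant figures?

41.8°

Checks: |WE| = 45.60 ✓; |EA| = 30.60 ✓.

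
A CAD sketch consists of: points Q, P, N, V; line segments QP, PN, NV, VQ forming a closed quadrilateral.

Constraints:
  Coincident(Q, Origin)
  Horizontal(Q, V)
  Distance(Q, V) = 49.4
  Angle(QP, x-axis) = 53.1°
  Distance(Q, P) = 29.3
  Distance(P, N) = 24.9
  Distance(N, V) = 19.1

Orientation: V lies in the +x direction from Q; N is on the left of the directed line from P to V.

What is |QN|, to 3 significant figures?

45.3

Checks: |PN| = 24.90 ✓; |NV| = 19.10 ✓.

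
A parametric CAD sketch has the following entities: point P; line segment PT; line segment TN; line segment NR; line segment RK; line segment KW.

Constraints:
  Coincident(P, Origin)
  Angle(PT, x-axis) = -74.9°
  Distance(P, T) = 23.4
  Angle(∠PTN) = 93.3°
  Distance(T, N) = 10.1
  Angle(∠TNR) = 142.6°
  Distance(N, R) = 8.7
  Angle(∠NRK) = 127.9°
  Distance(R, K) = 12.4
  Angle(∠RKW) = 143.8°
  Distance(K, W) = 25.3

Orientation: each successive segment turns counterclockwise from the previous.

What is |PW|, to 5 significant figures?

15.322

∠NRK = 127.9° gives RK at 101.30° from the x-axis; with |RK| = 12.4, K = (19.237, -1.7812). ∠RKW = 143.8° gives KW at 137.50° from the x-axis; with |KW| = 25.3, W = (0.58428, 15.311). Then |PW| = |W − P| = 15.322.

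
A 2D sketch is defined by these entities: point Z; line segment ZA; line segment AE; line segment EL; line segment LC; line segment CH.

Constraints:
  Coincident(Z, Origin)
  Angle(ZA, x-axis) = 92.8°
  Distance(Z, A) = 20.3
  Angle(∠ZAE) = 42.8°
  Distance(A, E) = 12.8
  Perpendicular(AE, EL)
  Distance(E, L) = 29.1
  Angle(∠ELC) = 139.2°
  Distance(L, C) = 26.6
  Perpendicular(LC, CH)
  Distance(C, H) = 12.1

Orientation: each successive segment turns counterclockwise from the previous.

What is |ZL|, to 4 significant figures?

15.45

Z is at the origin; ZA runs at 92.8° with length 20.3, so A = (-0.9917, 20.28). ∠ZAE = 42.8° gives AE at -130.0° from the x-axis; with |AE| = 12.8, E = (-9.219, 10.47). AE is perpendicular to EL, so EL runs at -40.00°; with |EL| = 29.1, L = (13.07, -8.235). Then |ZL| = |L − Z| = 15.45.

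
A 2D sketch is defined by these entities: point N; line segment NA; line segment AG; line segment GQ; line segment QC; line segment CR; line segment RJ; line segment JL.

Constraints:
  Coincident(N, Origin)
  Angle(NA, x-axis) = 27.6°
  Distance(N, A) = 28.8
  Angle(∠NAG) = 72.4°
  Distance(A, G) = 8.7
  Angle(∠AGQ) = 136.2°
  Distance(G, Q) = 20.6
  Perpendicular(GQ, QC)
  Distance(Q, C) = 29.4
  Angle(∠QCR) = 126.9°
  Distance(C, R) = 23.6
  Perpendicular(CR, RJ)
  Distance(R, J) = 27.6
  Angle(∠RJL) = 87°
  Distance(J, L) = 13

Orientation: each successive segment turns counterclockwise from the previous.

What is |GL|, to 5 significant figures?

14.813

N is at the origin; NA runs at 27.6° with length 28.8, so A = (25.523, 13.343). ∠NAG = 72.4° gives AG at 135.20° from the x-axis; with |AG| = 8.7, G = (19.349, 19.473). ∠AGQ = 136.2° gives GQ at 179.00° from the x-axis; with |GQ| = 20.6, Q = (-1.2475, 19.833). GQ is perpendicular to QC, so QC runs at -91.000°; with |QC| = 29.4, C = (-1.7606, -9.5628). ∠QCR = 126.9° gives CR at -37.900° from the x-axis; with |CR| = 23.6, R = (16.862, -24.060). CR ⟂ RJ, so RJ runs at 52.100°; with |RJ| = 27.6, J = (33.816, -2.2812). ∠RJL = 87.0° gives JL at 145.10° from the x-axis; with |JL| = 13.0, L = (23.154, 5.1567). Then |GL| = |L − G| = 14.813.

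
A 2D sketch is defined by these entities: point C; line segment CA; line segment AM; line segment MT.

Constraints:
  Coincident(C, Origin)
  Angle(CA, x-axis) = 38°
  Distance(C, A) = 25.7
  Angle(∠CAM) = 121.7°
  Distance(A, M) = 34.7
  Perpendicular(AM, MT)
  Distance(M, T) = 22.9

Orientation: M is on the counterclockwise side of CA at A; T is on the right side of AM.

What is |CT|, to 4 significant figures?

65.79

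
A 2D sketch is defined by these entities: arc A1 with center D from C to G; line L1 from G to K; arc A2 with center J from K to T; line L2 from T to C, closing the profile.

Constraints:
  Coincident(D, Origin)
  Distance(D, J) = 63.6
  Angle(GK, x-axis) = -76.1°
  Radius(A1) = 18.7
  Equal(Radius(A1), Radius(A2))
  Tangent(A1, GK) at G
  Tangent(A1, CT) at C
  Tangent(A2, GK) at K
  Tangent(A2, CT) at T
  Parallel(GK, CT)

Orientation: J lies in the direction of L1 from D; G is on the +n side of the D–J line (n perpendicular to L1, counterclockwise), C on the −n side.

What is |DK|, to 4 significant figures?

66.29

The slot axis is L1's direction at -76.1°, so u = (cos -76.1°, sin -76.1°) = (0.2402, -0.9707) and n = (−sin -76.1°, cos -76.1°) = (0.9707, 0.2402). D is at the origin and J lies 63.6 along u from D, so J = 63.6·u = (15.28, -61.74). Tangency of A1 to both parallel lines with radius 18.7 puts G and C at D ± 18.7·n: G = (18.15, 4.492), C = (-18.15, -4.492). Equal radii place K and T the same way about J: K = J + 18.7·n = (33.43, -57.25), T = J − 18.7·n = (-2.874, -66.23). Then |DK| = |K − D| = 66.29.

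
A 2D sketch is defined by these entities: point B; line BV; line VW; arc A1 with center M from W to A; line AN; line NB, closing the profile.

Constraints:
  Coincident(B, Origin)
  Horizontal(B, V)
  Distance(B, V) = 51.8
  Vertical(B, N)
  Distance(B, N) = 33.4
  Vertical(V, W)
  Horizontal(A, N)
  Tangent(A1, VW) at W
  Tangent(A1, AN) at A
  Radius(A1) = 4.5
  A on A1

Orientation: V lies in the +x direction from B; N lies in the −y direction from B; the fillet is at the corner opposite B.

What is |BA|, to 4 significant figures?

57.90

B is at the origin; BV is horizontal with |BV| = 51.8 and V on the +x side, so V = (51.80, 0.000). B and N share the same x with |BN| = 33.4 and N on the −y side, so N = (0.000, -33.40). The virtual corner opposite B is at (51.80, -33.40). Since A1 is tangent to VW there, MW ⟂ VW and the tangent condition forces MA to be normal to AN, with radius 4.5, so the center M sits 4.5 in from both sides at M = (47.30, -28.90). That places the tangent points at W = (51.80, -28.90) on VW and A = (47.30, -33.40) on AN. Then |BA| = |A − B| = 57.90.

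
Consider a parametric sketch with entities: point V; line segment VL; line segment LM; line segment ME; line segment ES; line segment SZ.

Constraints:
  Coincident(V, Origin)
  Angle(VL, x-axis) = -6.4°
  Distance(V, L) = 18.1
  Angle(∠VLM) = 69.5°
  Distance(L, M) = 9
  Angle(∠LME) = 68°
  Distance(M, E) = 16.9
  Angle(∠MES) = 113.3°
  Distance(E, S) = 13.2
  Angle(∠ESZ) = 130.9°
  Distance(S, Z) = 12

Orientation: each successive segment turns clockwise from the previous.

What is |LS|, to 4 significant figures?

19.13

∠LME = 68.0° gives ME at 131.1° from the x-axis; with |ME| = 16.9, E = (2.806, 2.691). ∠MES = 113.3° gives ES at 64.40° from the x-axis; with |ES| = 13.2, S = (8.509, 14.60). Then |LS| = |S − L| = 19.13.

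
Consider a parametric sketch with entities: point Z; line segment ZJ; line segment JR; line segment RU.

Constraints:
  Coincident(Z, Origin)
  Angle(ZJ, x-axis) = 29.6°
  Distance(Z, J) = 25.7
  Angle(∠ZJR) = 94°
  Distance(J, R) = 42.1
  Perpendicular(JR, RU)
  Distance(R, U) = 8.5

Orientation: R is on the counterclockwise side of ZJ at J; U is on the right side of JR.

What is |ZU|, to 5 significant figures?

55.605

Z is at the origin; ZJ runs at 29.6° with length 25.7, so J = 25.7·(cos 29.6°, sin 29.6°) = (22.346, 12.694). ∠ZJR = 94.0°, so JR runs at 29.6° + (180° − 94.0°) = 115.60° from the x-axis; with |JR| = 42.1, R = J + 42.1·(cos 115.60°, sin 115.60°) = (4.1552, 50.661). JR is perpendicular to RU; with |RU| = 8.5 on the right of JR, U = R + 8.5·(0.90183, 0.43209) = (11.821, 54.334). Then |ZU| = |U − Z| = 55.605.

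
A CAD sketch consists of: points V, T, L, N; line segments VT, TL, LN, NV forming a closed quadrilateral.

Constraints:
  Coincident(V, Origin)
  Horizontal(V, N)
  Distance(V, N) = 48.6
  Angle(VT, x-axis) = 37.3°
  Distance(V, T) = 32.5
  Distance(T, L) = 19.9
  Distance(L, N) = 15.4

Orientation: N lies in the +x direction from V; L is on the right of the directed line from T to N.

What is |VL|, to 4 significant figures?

33.27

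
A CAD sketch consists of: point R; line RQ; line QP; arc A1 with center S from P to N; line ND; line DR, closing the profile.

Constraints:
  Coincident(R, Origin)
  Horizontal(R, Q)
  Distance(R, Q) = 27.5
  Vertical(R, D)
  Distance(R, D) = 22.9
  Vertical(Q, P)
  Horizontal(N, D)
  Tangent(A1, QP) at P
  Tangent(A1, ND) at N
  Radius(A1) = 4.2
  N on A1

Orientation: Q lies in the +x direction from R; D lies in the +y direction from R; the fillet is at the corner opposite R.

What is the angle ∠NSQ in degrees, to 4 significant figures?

167.3°

R is at the origin; RQ is horizontal with |RQ| = 27.5 and Q on the +x side, so Q = (27.50, 0.000). R and D share the same x with |RD| = 22.9 and D on the +y side, so D = (0.000, 22.90). The virtual corner opposite R is at (27.50, 22.90). The tangent condition forces SP to be normal to QP and A1 meets ND tangentially, so SN is at right angles to ND, with radius 4.2, so the center S sits 4.2 in from both sides at S = (23.30, 18.70). That places the tangent points at P = (27.50, 18.70) on QP and N = (23.30, 22.90) on ND. Then cos ∠NSQ = SN·SQ / (|SN||SQ|), giving 167.3°.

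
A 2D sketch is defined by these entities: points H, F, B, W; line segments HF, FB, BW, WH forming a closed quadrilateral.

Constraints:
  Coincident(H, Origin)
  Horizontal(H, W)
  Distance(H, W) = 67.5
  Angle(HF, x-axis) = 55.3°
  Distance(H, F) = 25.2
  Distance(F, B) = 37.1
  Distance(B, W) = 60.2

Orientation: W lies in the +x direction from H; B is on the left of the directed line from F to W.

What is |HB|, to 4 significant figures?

62.30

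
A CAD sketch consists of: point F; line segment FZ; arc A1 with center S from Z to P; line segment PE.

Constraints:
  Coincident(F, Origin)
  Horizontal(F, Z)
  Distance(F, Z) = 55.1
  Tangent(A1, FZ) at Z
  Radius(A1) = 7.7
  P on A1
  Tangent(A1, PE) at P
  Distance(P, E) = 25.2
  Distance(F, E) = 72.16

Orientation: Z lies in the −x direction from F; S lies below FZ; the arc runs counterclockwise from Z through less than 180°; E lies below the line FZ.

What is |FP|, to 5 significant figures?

63.189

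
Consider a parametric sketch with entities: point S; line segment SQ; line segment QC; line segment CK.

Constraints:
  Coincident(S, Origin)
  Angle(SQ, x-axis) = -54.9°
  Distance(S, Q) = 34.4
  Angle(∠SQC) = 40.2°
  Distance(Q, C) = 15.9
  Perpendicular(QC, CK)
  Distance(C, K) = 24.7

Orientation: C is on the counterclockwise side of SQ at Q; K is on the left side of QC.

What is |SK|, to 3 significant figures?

10.7

S is at the origin; SQ runs at -54.9° with length 34.4, so Q = 34.4·(cos -54.9°, sin -54.9°) = (19.8, -28.1). ∠SQC = 40.2°, so QC runs at -54.9° + (180° − 40.2°) = 84.9° from the x-axis; with |QC| = 15.9, C = Q + 15.9·(cos 84.9°, sin 84.9°) = (21.2, -12.3). QC is perpendicular to CK; with |CK| = 24.7 on the left of QC, K = C + 24.7·(-0.996, 0.0889) = (-3.41, -10.1). Then |SK| = |K − S| = 10.7.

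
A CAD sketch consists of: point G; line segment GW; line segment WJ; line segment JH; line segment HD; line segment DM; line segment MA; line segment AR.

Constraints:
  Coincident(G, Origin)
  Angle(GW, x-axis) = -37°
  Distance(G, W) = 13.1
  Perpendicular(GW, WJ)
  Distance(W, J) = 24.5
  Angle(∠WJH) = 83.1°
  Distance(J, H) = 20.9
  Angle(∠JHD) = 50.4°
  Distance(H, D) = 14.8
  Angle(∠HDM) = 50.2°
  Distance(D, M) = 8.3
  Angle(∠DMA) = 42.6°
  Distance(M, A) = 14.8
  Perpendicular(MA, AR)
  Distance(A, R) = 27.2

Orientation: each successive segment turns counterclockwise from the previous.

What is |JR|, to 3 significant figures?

34.3

∠DMA = 42.6° gives MA at -173° from the x-axis; with |MA| = 14.8, A = (0.281, 12.1). The perpendicularity gives AR at right angles to MA, so AR runs at -83.3°; with |AR| = 27.2, R = (3.45, -14.9). Then |JR| = |R − J| = 34.3.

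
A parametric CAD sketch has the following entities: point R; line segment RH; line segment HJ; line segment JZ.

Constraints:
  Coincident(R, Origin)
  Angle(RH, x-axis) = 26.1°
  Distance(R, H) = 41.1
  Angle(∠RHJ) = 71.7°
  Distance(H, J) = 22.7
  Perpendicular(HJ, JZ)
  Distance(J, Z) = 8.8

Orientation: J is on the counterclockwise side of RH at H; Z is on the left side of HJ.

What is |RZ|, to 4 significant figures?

31.77

∠RHJ = 71.7°, so HJ runs at 26.1° + (180° − 71.7°) = 134.4° from the x-axis; with |HJ| = 22.7, J = H + 22.7·(cos 134.4°, sin 134.4°) = (21.03, 34.30). HJ ⟂ JZ; with |JZ| = 8.8 on the left of HJ, Z = J + 8.8·(-0.7145, -0.6997) = (14.74, 28.14). Then |RZ| = |Z − R| = 31.77.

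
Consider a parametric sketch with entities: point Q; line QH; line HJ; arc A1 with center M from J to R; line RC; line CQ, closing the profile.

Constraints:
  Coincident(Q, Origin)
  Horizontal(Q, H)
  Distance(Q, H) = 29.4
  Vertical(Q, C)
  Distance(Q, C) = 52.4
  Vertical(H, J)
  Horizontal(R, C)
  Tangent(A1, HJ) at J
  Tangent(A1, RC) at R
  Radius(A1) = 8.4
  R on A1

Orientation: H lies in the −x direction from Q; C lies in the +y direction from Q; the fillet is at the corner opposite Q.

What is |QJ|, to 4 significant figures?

52.92

Q is at the origin; Q and H share the same y with |QH| = 29.4 and H on the −x side, so H = (-29.40, 0.000). Q and C share the same x with |QC| = 52.4 and C on the +y side, so C = (0.000, 52.40). The virtual corner opposite Q is at (-29.40, 52.40). A1 meets HJ tangentially, so MJ is at right angles to HJ and tangency of A1 to RC means the radius MR is perpendicular to RC, with radius 8.4, so the center M sits 8.4 in from both sides at M = (-21.00, 44.00). That places the tangent points at J = (-29.40, 44.00) on HJ and R = (-21.00, 52.40) on RC. Then |QJ| = |J − Q| = 52.92.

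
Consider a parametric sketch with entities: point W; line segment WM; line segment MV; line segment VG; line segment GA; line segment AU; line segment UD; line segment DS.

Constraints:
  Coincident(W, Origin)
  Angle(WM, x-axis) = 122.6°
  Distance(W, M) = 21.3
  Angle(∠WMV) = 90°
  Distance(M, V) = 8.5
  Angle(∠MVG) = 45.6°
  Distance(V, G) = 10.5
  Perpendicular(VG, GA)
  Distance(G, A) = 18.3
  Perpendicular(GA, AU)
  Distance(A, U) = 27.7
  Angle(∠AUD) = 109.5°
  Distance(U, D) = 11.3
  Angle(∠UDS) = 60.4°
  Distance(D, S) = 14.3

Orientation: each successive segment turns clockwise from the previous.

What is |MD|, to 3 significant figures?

27.0

W is at the origin; WM runs at 122.6° with length 21.3, so M = (-11.5, 17.9). ∠WMV = 90.0° gives MV at 32.6° from the x-axis; with |MV| = 8.5, V = (-4.31, 22.5). ∠MVG = 45.6° gives VG at -102° from the x-axis; with |VG| = 10.5, G = (-6.46, 12.2). VG is perpendicular to GA, so GA runs at 168°; with |GA| = 18.3, A = (-24.4, 16.0). The perpendicularity gives AU at right angles to GA, so AU runs at 78.2°; with |AU| = 27.7, U = (-18.7, 43.1). ∠AUD = 109.5° gives UD at 7.70° from the x-axis; with |UD| = 11.3, D = (-7.51, 44.6). Then |MD| = |D − M| = 27.0.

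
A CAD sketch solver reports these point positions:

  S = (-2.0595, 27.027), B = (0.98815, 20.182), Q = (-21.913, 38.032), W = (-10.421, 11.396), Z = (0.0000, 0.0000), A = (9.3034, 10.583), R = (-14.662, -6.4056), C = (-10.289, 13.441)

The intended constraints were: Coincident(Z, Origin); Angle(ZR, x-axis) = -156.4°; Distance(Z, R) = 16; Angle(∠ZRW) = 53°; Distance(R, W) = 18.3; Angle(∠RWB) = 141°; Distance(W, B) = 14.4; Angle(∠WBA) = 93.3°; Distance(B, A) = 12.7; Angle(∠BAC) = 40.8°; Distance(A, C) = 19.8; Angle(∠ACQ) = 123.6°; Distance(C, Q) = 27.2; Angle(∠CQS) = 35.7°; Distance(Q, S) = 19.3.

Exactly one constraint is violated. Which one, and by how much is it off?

Distance(Q, S) = 19.3 — off by 3.40.

Z = (0.00, 0.00) ✓; ZR at -156.4° ✓; |ZR| = 16.00 ✓; ∠ZRW = 53.00° ✓; |RW| = 18.30 ✓; ∠RWB = 141.0° ✓; |WB| = 14.40 ✓; ∠WBA = 93.30° ✓; |BA| = 12.70 ✓; ∠BAC = 40.80° ✓; |AC| = 19.80 ✓; ∠ACQ = 123.6° ✓; |CQ| = 27.20 ✓; ∠CQS = 35.70° ✓; |QS| = 22.70 ✗.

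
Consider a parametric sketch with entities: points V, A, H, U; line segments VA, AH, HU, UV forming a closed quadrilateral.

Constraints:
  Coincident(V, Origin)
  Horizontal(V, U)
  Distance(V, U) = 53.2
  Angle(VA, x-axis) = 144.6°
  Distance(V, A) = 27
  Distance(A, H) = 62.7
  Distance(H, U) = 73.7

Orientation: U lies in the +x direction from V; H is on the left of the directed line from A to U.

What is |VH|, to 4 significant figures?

66.72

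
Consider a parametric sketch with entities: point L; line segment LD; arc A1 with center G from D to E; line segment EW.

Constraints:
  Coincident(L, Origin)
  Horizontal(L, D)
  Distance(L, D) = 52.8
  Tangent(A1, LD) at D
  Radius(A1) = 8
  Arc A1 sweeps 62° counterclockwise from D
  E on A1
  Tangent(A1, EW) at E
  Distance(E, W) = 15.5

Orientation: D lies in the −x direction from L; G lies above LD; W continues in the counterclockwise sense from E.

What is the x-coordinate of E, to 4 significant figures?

-45.74

Since A1 is tangent to LD there, GD ⟂ LD, so G = D + (0, 8) = (-52.80, 8.000). On A1, D sits at bearing -90° from G; a 62° counterclockwise sweep puts E at bearing -28°, so E = G + 8.0·(cos -28°, sin -28°) = (-45.74, 4.244). So E.x = -45.74.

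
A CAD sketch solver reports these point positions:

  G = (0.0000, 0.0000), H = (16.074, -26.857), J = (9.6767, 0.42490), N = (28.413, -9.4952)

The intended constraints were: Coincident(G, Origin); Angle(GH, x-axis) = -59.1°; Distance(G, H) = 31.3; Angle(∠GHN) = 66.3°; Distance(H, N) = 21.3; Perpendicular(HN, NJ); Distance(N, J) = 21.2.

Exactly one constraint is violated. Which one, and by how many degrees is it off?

Perpendicular(HN, NJ) — off by 7.50°.

G = (0.00, 0.00) ✓; GH at -59.10° ✓; |GH| = 31.30 ✓; ∠GHN = 66.30° ✓; |HN| = 21.30 ✓; ∠(HN, NJ) = 97.50° ✗; |NJ| = 21.20 ✓.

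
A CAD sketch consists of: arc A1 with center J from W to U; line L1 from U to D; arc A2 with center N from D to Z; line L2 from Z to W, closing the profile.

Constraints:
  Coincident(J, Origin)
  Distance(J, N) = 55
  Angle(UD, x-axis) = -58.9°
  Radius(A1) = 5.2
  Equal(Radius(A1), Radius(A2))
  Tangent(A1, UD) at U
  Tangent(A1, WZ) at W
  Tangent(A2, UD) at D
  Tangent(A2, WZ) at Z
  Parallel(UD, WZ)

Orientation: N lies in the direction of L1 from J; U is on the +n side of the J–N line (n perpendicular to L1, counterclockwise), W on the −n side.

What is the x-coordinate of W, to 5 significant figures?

-4.4526

The slot axis is L1's direction at -58.9°, so u = (cos -58.9°, sin -58.9°) = (0.51653, -0.85627) and n = (−sin -58.9°, cos -58.9°) = (0.85627, 0.51653). J is at the origin and N lies 55.0 along u from J, so N = 55.0·u = (28.409, -47.095). Tangency of A1 to both parallel lines with radius 5.2 puts U and W at J ± 5.2·n: U = (4.4526, 2.6860), W = (-4.4526, -2.6860). So W.x = -4.4526.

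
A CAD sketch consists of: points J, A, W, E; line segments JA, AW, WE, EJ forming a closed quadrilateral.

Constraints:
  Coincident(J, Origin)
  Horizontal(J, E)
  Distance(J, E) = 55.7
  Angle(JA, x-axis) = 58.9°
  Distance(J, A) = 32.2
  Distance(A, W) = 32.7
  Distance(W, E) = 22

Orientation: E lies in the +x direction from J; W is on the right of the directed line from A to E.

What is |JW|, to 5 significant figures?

33.704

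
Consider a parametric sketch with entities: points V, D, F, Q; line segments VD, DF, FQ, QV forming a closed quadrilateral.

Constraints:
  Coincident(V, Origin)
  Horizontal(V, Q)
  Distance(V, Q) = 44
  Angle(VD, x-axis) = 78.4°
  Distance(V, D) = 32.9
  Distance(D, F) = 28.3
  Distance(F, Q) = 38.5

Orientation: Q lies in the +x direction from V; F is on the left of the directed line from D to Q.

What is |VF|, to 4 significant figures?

50.78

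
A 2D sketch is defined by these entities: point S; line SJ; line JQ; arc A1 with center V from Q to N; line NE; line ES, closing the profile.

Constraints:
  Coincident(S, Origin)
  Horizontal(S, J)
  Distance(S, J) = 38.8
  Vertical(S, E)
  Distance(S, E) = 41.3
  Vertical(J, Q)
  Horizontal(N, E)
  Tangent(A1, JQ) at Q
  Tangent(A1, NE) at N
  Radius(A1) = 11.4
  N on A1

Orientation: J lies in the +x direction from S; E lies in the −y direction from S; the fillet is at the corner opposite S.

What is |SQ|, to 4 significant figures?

48.98

The virtual corner opposite S is at (38.80, -41.30). The tangent condition forces VQ to be normal to JQ and A1 meets NE tangentially, so VN is at right angles to NE, with radius 11.4, so the center V sits 11.4 in from both sides at V = (27.40, -29.90). That places the tangent points at Q = (38.80, -29.90) on JQ and N = (27.40, -41.30) on NE. Then |SQ| = |Q − S| = 48.98.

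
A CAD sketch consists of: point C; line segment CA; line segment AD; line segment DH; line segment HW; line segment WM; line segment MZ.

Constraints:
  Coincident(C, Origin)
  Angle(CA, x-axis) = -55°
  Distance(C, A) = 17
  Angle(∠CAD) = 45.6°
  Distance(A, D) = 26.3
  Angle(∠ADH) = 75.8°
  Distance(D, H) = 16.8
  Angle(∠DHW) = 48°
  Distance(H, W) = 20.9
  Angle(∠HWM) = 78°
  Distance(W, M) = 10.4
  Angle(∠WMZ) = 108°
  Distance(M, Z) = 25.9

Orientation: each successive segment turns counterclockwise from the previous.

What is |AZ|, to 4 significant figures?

39.71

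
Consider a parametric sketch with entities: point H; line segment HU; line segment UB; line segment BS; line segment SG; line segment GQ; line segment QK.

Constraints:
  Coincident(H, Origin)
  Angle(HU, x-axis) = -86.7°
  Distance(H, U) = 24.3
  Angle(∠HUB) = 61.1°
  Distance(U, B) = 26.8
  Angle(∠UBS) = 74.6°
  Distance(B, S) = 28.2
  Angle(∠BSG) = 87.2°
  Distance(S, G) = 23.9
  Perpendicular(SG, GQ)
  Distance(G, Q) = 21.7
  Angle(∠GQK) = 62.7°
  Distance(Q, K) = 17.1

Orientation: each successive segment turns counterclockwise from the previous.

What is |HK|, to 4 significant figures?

10.61

H is at the origin; HU runs at -86.7° with length 24.3, so U = (1.399, -24.26). ∠HUB = 61.1° gives UB at 32.20° from the x-axis; with |UB| = 26.8, B = (24.08, -9.979). ∠UBS = 74.6° gives BS at 137.6° from the x-axis; with |BS| = 28.2, S = (3.252, 9.037). ∠BSG = 87.2° gives SG at -129.6° from the x-axis; with |SG| = 23.9, G = (-11.98, -9.379). SG ⟂ GQ, so GQ runs at -39.60°; with |GQ| = 21.7, Q = (4.738, -23.21). ∠GQK = 62.7° gives QK at 77.70° from the x-axis; with |QK| = 17.1, K = (8.381, -6.503). Then |HK| = |K − H| = 10.61.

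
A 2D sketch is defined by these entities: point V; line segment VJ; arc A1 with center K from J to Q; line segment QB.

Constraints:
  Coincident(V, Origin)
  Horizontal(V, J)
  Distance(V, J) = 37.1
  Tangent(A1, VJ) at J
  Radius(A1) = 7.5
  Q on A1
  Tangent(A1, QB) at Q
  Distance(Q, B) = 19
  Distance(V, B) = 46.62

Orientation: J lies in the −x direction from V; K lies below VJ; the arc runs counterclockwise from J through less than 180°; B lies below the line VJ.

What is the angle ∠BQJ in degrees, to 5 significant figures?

124.55°

V is at the origin; V and J share the same y with |VJ| = 37.1 and J on the −x side, so J = (-37.100, 0.0000). A1 meets VJ tangentially, so KJ is at right angles to VJ, so K = J + (0, -7.5) = (-37.100, -7.5000). Since KQ ⟂ QB (tangency), |KB| = √(7.5² + 19.0²) = 20.427 regardless of where Q sits on A1. So B lies on both circle(V, 46.62) and circle(K, 20.427); the below-VJ intersection is B = (-37.331, -27.925). Q is the foot of the tangent from B: Q = (-44.107, -10.175).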